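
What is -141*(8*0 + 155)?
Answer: -21855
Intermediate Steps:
-141*(8*0 + 155) = -141*(0 + 155) = -141*155 = -21855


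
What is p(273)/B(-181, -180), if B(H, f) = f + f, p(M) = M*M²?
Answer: -2260713/40 ≈ -56518.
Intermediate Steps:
p(M) = M³
B(H, f) = 2*f
p(273)/B(-181, -180) = 273³/((2*(-180))) = 20346417/(-360) = 20346417*(-1/360) = -2260713/40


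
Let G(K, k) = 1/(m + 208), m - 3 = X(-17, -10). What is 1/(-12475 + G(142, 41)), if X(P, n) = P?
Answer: -194/2420149 ≈ -8.0160e-5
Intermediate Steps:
m = -14 (m = 3 - 17 = -14)
G(K, k) = 1/194 (G(K, k) = 1/(-14 + 208) = 1/194)
1/(-12475 + G(142, 41)) = 1/(-12475 + 1/194) = 1/(-2420149/194) = -194/2420149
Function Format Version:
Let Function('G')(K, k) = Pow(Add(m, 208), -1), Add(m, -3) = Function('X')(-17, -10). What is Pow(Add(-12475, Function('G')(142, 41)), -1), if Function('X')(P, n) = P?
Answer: Rational(-194, 2420149) ≈ -8.0160e-5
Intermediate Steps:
m = -14 (m = Add(3, -17) = -14)
Function('G')(K, k) = Rational(1, 194) (Function('G')(K, k) = Pow(Add(-14, 208), -1) = Pow(194, -1) = Rational(1, 194))
Pow(Add(-12475, Function('G')(142, 41)), -1) = Pow(Add(-12475, Rational(1, 194)), -1) = Pow(Rational(-2420149, 194), -1) = Rational(-194, 2420149)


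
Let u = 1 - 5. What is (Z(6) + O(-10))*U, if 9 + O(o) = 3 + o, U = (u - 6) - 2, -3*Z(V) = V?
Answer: 216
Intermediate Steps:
u = -4
Z(V) = -V/3
U = -12 (U = (-4 - 6) - 2 = -10 - 2 = -12)
O(o) = -6 + o (O(o) = -9 + (3 + o) = -6 + o)
(Z(6) + O(-10))*U = (-⅓*6 + (-6 - 10))*(-12) = (-2 - 16)*(-12) = -18*(-12) = 216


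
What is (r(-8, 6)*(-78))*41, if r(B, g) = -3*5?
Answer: 47970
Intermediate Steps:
r(B, g) = -15
(r(-8, 6)*(-78))*41 = -15*(-78)*41 = 1170*41 = 47970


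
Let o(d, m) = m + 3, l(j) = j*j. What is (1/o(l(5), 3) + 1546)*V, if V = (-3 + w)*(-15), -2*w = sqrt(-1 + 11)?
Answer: 139155/2 + 46385*sqrt(10)/4 ≈ 1.0625e+5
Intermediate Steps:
l(j) = j**2
o(d, m) = 3 + m
w = -sqrt(10)/2 (w = -sqrt(-1 + 11)/2 = -sqrt(10)/2 ≈ -1.5811)
V = 45 + 15*sqrt(10)/2 (V = (-3 - sqrt(10)/2)*(-15) = 45 + 15*sqrt(10)/2 ≈ 68.717)
(1/o(l(5), 3) + 1546)*V = (1/(3 + 3) + 1546)*(45 + 15*sqrt(10)/2) = (1/6 + 1546)*(45 + 15*sqrt(10)/2) = 9277*(45 + 15*sqrt(10)/2)/6 = 139155/2 + 46385*sqrt(10)/4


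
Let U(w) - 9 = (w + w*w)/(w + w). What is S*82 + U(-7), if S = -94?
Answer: -7702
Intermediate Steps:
U(w) = 9 + (w + w²)/(2*w) (U(w) = 9 + (w + w*w)/(w + w) = 9 + (w + w²)/((2*w)) = 9 + (w + w²)*(1/(2*w)) = 9 + (w + w²)/(2*w))
S*82 + U(-7) = -94*82 + (19/2 + (½)*(-7)) = -7708 + (19/2 - 7/2) = -7708 + 6 = -7702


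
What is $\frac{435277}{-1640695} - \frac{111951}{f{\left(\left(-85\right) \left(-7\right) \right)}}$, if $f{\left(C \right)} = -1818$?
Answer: $\frac{20320679151}{331420390} \approx 61.314$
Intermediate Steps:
$\frac{435277}{-1640695} - \frac{111951}{f{\left(\left(-85\right) \left(-7\right) \right)}} = \frac{435277}{-1640695} - \frac{111951}{-1818} = 435277 \left(- \frac{1}{1640695}\right) - - \frac{12439}{202} = - \frac{435277}{1640695} + \frac{12439}{202} = \frac{20320679151}{331420390}$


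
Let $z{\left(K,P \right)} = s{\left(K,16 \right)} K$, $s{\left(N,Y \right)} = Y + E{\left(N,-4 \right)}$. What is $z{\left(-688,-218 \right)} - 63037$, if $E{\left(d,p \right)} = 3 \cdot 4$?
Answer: $-82301$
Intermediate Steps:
$E{\left(d,p \right)} = 12$
$s{\left(N,Y \right)} = 12 + Y$ ($s{\left(N,Y \right)} = Y + 12 = 12 + Y$)
$z{\left(K,P \right)} = 28 K$ ($z{\left(K,P \right)} = \left(12 + 16\right) K = 28 K$)
$z{\left(-688,-218 \right)} - 63037 = 28 \left(-688\right) - 63037 = -19264 - 63037 = -82301$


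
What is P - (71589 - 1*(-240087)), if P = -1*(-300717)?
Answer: -10959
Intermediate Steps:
P = 300717
P - (71589 - 1*(-240087)) = 300717 - (71589 - 1*(-240087)) = 300717 - (71589 + 240087) = 300717 - 1*311676 = 300717 - 311676 = -10959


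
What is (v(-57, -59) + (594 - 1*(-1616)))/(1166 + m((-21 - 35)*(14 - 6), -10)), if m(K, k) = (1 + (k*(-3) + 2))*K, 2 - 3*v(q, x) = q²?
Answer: -3383/40854 ≈ -0.082807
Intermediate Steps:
v(q, x) = ⅔ - q²/3
m(K, k) = K*(3 - 3*k) (m(K, k) = (1 + (-3*k + 2))*K = (1 + (2 - 3*k))*K = (3 - 3*k)*K = K*(3 - 3*k))
(v(-57, -59) + (594 - 1*(-1616)))/(1166 + m((-21 - 35)*(14 - 6), -10)) = ((⅔ - ⅓*(-57)²) + (594 - 1*(-1616)))/(1166 + 3*((-21 - 35)*(14 - 6))*(1 - 1*(-10))) = ((⅔ - ⅓*3249) + (594 + 1616))/(1166 + 3*(-56*8)*(1 + 10)) = ((⅔ - 1083) + 2210)/(1166 + 3*(-448)*11) = (-3247/3 + 2210)/(1166 - 14784) = (3383/3)/(-13618) = (3383/3)*(-1/13618) = -3383/40854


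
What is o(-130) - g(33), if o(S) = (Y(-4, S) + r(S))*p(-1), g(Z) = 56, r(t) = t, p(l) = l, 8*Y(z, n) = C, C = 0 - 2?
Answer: 297/4 ≈ 74.250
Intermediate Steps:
C = -2
Y(z, n) = -¼ (Y(z, n) = (⅛)*(-2) = -¼)
o(S) = ¼ - S (o(S) = (-¼ + S)*(-1) = ¼ - S)
o(-130) - g(33) = (¼ - 1*(-130)) - 1*56 = (¼ + 130) - 56 = 521/4 - 56 = 297/4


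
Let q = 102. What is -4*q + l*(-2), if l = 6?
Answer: -420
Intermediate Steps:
-4*q + l*(-2) = -4*102 + 6*(-2) = -408 - 12 = -420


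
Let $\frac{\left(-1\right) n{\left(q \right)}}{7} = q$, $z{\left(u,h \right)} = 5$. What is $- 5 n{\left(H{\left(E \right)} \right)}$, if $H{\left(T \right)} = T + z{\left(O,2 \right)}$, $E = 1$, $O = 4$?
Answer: $210$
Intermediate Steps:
$H{\left(T \right)} = 5 + T$ ($H{\left(T \right)} = T + 5 = 5 + T$)
$n{\left(q \right)} = - 7 q$
$- 5 n{\left(H{\left(E \right)} \right)} = - 5 \left(- 7 \left(5 + 1\right)\right) = - 5 \left(\left(-7\right) 6\right) = \left(-5\right) \left(-42\right) = 210$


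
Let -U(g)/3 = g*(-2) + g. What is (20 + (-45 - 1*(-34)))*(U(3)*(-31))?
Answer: -2511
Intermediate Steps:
U(g) = 3*g (U(g) = -3*(g*(-2) + g) = -3*(-2*g + g) = -(-3)*g = 3*g)
(20 + (-45 - 1*(-34)))*(U(3)*(-31)) = (20 + (-45 - 1*(-34)))*((3*3)*(-31)) = (20 + (-45 + 34))*(9*(-31)) = (20 - 11)*(-279) = 9*(-279) = -2511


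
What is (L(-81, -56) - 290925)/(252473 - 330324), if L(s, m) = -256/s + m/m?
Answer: 23564588/6305931 ≈ 3.7369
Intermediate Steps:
L(s, m) = 1 - 256/s (L(s, m) = -256/s + 1 = 1 - 256/s)
(L(-81, -56) - 290925)/(252473 - 330324) = ((-256 - 81)/(-81) - 290925)/(252473 - 330324) = (-1/81*(-337) - 290925)/(-77851) = (337/81 - 290925)*(-1/77851) = -23564588/81*(-1/77851) = 23564588/6305931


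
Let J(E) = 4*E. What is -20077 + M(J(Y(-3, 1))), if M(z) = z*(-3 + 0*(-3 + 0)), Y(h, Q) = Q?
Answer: -20089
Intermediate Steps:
M(z) = -3*z (M(z) = z*(-3 + 0*(-3)) = z*(-3 + 0) = z*(-3) = -3*z)
-20077 + M(J(Y(-3, 1))) = -20077 - 12 = -20089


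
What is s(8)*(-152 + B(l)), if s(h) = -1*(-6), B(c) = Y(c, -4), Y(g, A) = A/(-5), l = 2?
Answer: -4536/5 ≈ -907.20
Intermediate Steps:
Y(g, A) = -A/5 (Y(g, A) = A*(-1/5) = -A/5)
B(c) = 4/5 (B(c) = -1/5*(-4) = 4/5)
s(h) = 6
s(8)*(-152 + B(l)) = 6*(-152 + 4/5) = 6*(-756/5) = -4536/5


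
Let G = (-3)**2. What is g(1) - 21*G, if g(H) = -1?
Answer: -190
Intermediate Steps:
G = 9
g(1) - 21*G = -1 - 21*9 = -1 - 189 = -190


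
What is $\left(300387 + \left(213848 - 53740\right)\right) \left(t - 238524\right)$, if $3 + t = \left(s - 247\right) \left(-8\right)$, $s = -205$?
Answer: $-108175340945$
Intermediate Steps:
$t = 3613$ ($t = -3 + \left(-205 - 247\right) \left(-8\right) = -3 - -3616 = -3 + 3616 = 3613$)
$\left(300387 + \left(213848 - 53740\right)\right) \left(t - 238524\right) = \left(300387 + \left(213848 - 53740\right)\right) \left(3613 - 238524\right) = \left(300387 + 160108\right) \left(-234911\right) = 460495 \left(-234911\right) = -108175340945$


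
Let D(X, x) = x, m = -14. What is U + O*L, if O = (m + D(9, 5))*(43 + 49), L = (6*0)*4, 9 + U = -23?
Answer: -32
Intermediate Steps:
U = -32 (U = -9 - 23 = -32)
L = 0 (L = 0*4 = 0)
O = -828 (O = (-14 + 5)*(43 + 49) = -9*92 = -828)
U + O*L = -32 - 828*0 = -32 + 0 = -32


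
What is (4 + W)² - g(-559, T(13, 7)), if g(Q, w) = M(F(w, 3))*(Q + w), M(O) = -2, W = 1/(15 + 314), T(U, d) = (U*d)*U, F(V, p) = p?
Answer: 136819257/108241 ≈ 1264.0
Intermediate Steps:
T(U, d) = d*U²
W = 1/329 ≈ 0.0030395
g(Q, w) = -2*Q - 2*w (g(Q, w) = -2*(Q + w) = -2*Q - 2*w)
(4 + W)² - g(-559, T(13, 7)) = (4 + 1/329)² - (-2*(-559) - 14*13²) = (1317/329)² - (1118 - 14*169) = 1734489/108241 - (1118 - 2*1183) = 1734489/108241 - (1118 - 2366) = 1734489/108241 - 1*(-1248) = 1734489/108241 + 1248 = 136819257/108241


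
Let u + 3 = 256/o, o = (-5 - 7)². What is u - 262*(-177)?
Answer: 417355/9 ≈ 46373.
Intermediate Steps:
o = 144 (o = (-12)² = 144)
u = -11/9 (u = -3 + 256/144 = -3 + 256*(1/144) = -3 + 16/9 = -11/9 ≈ -1.2222)
u - 262*(-177) = -11/9 - 262*(-177) = -11/9 + 46374 = 417355/9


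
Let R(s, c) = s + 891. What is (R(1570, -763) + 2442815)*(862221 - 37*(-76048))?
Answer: 8988827240172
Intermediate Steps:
R(s, c) = 891 + s
(R(1570, -763) + 2442815)*(862221 - 37*(-76048)) = ((891 + 1570) + 2442815)*(862221 - 37*(-76048)) = (2461 + 2442815)*(862221 + 2813776) = 2445276*3675997 = 8988827240172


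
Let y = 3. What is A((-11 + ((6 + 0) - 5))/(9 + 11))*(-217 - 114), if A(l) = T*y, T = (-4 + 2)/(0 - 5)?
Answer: -1986/5 ≈ -397.20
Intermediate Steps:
T = ⅖ (T = -2/(-5) = -2*(-⅕) = ⅖ ≈ 0.40000)
A(l) = 6/5 (A(l) = (⅖)*3 = 6/5)
A((-11 + ((6 + 0) - 5))/(9 + 11))*(-217 - 114) = 6*(-217 - 114)/5 = (6/5)*(-331) = -1986/5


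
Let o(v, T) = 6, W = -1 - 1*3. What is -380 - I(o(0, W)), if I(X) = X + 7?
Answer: -393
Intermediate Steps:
W = -4 (W = -1 - 3 = -4)
I(X) = 7 + X
-380 - I(o(0, W)) = -380 - (7 + 6) = -380 - 1*13 = -380 - 13 = -393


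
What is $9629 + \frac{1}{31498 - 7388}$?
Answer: $\frac{232155191}{24110} \approx 9629.0$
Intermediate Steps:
$9629 + \frac{1}{31498 - 7388} = 9629 + \frac{1}{24110} = \frac{232155191}{24110}$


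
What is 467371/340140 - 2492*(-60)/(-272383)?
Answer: 76446182293/92648353620 ≈ 0.82512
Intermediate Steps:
467371/340140 - 2492*(-60)/(-272383) = 467371*(1/340140) + 149520*(-1/272383) = 467371/340140 - 149520/272383 = 76446182293/92648353620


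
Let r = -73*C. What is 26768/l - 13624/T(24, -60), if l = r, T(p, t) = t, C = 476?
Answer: 4212506/18615 ≈ 226.30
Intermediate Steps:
r = -34748 (r = -73*476 = -34748)
l = -34748
26768/l - 13624/T(24, -60) = 26768/(-34748) - 13624/(-60) = 26768*(-1/34748) - 13624*(-1/60) = -956/1241 + 3406/15 = 4212506/18615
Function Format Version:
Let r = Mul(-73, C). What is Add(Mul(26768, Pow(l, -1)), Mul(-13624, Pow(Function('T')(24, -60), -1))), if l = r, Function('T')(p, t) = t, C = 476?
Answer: Rational(4212506, 18615) ≈ 226.30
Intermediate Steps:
r = -34748 (r = Mul(-73, 476) = -34748)
l = -34748
Add(Mul(26768, Pow(l, -1)), Mul(-13624, Pow(Function('T')(24, -60), -1))) = Add(Mul(26768, Pow(-34748, -1)), Mul(-13624, Pow(-60, -1))) = Add(Mul(26768, Rational(-1, 34748)), Mul(-13624, Rational(-1, 60))) = Add(Rational(-956, 1241), Rational(3406, 15)) = Rational(4212506, 18615)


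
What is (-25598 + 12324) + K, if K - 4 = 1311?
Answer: -11959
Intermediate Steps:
K = 1315 (K = 4 + 1311 = 1315)
(-25598 + 12324) + K = (-25598 + 12324) + 1315 = -13274 + 1315 = -11959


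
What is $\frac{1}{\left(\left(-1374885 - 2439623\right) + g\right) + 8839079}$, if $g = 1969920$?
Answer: $\frac{1}{6994491} \approx 1.4297 \cdot 10^{-7}$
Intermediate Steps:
$\frac{1}{\left(\left(-1374885 - 2439623\right) + g\right) + 8839079} = \frac{1}{\left(\left(-1374885 - 2439623\right) + 1969920\right) + 8839079} = \frac{1}{\left(-3814508 + 1969920\right) + 8839079} = \frac{1}{-1844588 + 8839079} = \frac{1}{6994491}$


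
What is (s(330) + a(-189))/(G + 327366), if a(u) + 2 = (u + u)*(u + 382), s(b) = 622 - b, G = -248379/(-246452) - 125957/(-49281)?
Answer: -882533419135968/3976034630414455 ≈ -0.22196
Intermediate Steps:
G = 43282720063/12145401012 (G = -248379*(-1/246452) - 125957*(-1/49281) = 248379/246452 + 125957/49281 = 43282720063/12145401012 ≈ 3.5637)
a(u) = -2 + 2*u*(382 + u) (a(u) = -2 + (u + u)*(u + 382) = -2 + (2*u)*(382 + u) = -2 + 2*u*(382 + u))
(s(330) + a(-189))/(G + 327366) = ((622 - 1*330) + (-2 + 2*(-189)² + 764*(-189)))/(43282720063/12145401012 + 327366) = ((622 - 330) + (-2 + 2*35721 - 144396))/(3976034630414455/12145401012) = (292 + (-2 + 71442 - 144396))*(12145401012/3976034630414455) = (292 - 72956)*(12145401012/3976034630414455) = -72664*12145401012/3976034630414455 = -882533419135968/3976034630414455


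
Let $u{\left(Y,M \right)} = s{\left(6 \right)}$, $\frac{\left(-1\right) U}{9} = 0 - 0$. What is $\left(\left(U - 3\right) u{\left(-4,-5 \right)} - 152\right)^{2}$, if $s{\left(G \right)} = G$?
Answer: $28900$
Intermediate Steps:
$U = 0$ ($U = - 9 \left(0 - 0\right) = - 9 \left(0 + 0\right) = \left(-9\right) 0 = 0$)
$u{\left(Y,M \right)} = 6$
$\left(\left(U - 3\right) u{\left(-4,-5 \right)} - 152\right)^{2} = \left(\left(0 - 3\right) 6 - 152\right)^{2} = \left(\left(-3\right) 6 - 152\right)^{2} = \left(-18 - 152\right)^{2} = \left(-170\right)^{2} = 28900$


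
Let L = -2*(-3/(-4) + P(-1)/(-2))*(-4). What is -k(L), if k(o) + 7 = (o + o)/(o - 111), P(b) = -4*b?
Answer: 827/121 ≈ 6.8347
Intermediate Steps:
L = -10 (L = -2*(-3/(-4) - 4*(-1)/(-2))*(-4) = -2*(-3*(-¼) + 4*(-½))*(-4) = -2*(¾ - 2)*(-4) = -2*(-5/4)*(-4) = (5/2)*(-4) = -10)
k(o) = -7 + 2*o/(-111 + o) (k(o) = -7 + (o + o)/(o - 111) = -7 + (2*o)/(-111 + o) = -7 + 2*o/(-111 + o))
-k(L) = -(777 - 5*(-10))/(-111 - 10) = -(777 + 50)/(-121) = -(-1)*827/121 = -1*(-827/121) = 827/121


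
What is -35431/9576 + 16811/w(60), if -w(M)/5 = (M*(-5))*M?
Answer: -4672543/1330000 ≈ -3.5132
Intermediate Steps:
w(M) = 25*M² (w(M) = -5*M*(-5)*M = -5*(-5*M)*M = -(-25)*M² = 25*M²)
-35431/9576 + 16811/w(60) = -35431/9576 + 16811/((25*60²)) = -35431*1/9576 + 16811/((25*3600)) = -35431/9576 + 16811/90000 = -4672543/1330000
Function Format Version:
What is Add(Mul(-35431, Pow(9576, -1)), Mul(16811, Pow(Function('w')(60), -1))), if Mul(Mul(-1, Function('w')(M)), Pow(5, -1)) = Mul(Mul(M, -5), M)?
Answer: Rational(-4672543, 1330000) ≈ -3.5132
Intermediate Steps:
Function('w')(M) = Mul(25, Pow(M, 2)) (Function('w')(M) = Mul(-5, Mul(Mul(M, -5), M)) = Mul(-5, Mul(Mul(-5, M), M)) = Mul(-5, Mul(-5, Pow(M, 2))) = Mul(25, Pow(M, 2)))
Add(Mul(-35431, Pow(9576, -1)), Mul(16811, Pow(Function('w')(60), -1))) = Add(Mul(-35431, Pow(9576, -1)), Mul(16811, Pow(Mul(25, Pow(60, 2)), -1))) = Add(Mul(-35431, Rational(1, 9576)), Mul(16811, Pow(Mul(25, 3600), -1))) = Add(Rational(-35431, 9576), Mul(16811, Pow(90000, -1))) = Add(Rational(-35431, 9576), Mul(16811, Rational(1, 90000))) = Add(Rational(-35431, 9576), Rational(16811, 90000)) = Rational(-4672543, 1330000)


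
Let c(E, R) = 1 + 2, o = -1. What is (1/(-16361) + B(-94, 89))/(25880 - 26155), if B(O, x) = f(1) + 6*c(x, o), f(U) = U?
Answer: -310858/4499275 ≈ -0.069091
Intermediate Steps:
c(E, R) = 3
B(O, x) = 19 (B(O, x) = 1 + 6*3 = 1 + 18 = 19)
(1/(-16361) + B(-94, 89))/(25880 - 26155) = (1/(-16361) + 19)/(25880 - 26155) = (-1/16361 + 19)/(-275) = (310858/16361)*(-1/275) = -310858/4499275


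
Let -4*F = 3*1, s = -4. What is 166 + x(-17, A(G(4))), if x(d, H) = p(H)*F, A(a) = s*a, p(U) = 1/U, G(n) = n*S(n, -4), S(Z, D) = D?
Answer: 42493/256 ≈ 165.99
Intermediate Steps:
G(n) = -4*n (G(n) = n*(-4) = -4*n)
F = -¾ (F = -3/4 = -¼*3 = -¾ ≈ -0.75000)
A(a) = -4*a
x(d, H) = -3/(4*H) (x(d, H) = -¾/H = -3/(4*H))
166 + x(-17, A(G(4))) = 166 - 3/(4*((-(-16)*4))) = 166 - 3/(4*((-4*(-16)))) = 166 - ¾/64 = 166 - ¾*1/64 = 166 - 3/256 = 42493/256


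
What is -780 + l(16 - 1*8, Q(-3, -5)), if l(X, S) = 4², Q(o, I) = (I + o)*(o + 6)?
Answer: -764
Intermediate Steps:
Q(o, I) = (6 + o)*(I + o) (Q(o, I) = (I + o)*(6 + o) = (6 + o)*(I + o))
l(X, S) = 16
-780 + l(16 - 1*8, Q(-3, -5)) = -780 + 16 = -764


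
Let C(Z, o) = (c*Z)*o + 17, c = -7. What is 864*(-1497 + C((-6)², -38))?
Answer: 6994944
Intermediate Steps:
C(Z, o) = 17 - 7*Z*o (C(Z, o) = (-7*Z)*o + 17 = -7*Z*o + 17 = 17 - 7*Z*o)
864*(-1497 + C((-6)², -38)) = 864*(-1497 + (17 - 7*(-6)²*(-38))) = 864*(-1497 + (17 - 7*36*(-38))) = 864*(-1497 + (17 + 9576)) = 864*(-1497 + 9593) = 864*8096 = 6994944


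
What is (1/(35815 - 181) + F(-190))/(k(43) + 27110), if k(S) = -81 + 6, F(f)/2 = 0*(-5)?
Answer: 1/963365190 ≈ 1.0380e-9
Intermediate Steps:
F(f) = 0 (F(f) = 2*(0*(-5)) = 2*0 = 0)
k(S) = -75
(1/(35815 - 181) + F(-190))/(k(43) + 27110) = (1/(35815 - 181) + 0)/(-75 + 27110) = (1/35634 + 0)/27035 = (1/35634 + 0)*(1/27035) = (1/35634)*(1/27035) = 1/963365190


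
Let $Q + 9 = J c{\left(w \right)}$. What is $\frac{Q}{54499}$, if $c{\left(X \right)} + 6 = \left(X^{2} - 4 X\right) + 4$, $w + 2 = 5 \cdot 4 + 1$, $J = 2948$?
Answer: $\frac{834275}{54499} \approx 15.308$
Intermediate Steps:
$w = 19$ ($w = -2 + \left(5 \cdot 4 + 1\right) = -2 + \left(20 + 1\right) = -2 + 21 = 19$)
$c{\left(X \right)} = -2 + X^{2} - 4 X$ ($c{\left(X \right)} = -6 + \left(\left(X^{2} - 4 X\right) + 4\right) = -6 + \left(4 + X^{2} - 4 X\right) = -2 + X^{2} - 4 X$)
$Q = 834275$ ($Q = -9 + 2948 \left(-2 + 19^{2} - 76\right) = -9 + 2948 \left(-2 + 361 - 76\right) = -9 + 2948 \cdot 283 = -9 + 834284 = 834275$)
$\frac{Q}{54499} = \frac{834275}{54499}$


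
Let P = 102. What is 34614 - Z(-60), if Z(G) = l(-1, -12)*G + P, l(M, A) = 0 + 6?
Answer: 34872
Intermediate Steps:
l(M, A) = 6
Z(G) = 102 + 6*G (Z(G) = 6*G + 102 = 102 + 6*G)
34614 - Z(-60) = 34614 - (102 + 6*(-60)) = 34614 - (102 - 360) = 34614 - 1*(-258) = 34614 + 258 = 34872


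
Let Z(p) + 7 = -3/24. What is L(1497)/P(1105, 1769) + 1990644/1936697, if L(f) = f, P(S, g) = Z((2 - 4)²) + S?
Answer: 40677709524/17010009751 ≈ 2.3914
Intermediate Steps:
Z(p) = -57/8 (Z(p) = -7 - 3/24 = -7 - 3*1/24 = -7 - ⅛ = -57/8)
P(S, g) = -57/8 + S
L(1497)/P(1105, 1769) + 1990644/1936697 = 1497/(-57/8 + 1105) + 1990644/1936697 = 1497/(8783/8) + 1990644*(1/1936697) = 1497*(8/8783) + 1990644/1936697 = 11976/8783 + 1990644/1936697 = 40677709524/17010009751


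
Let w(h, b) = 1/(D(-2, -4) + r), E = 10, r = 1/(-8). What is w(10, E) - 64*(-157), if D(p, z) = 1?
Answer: 70344/7 ≈ 10049.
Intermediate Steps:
r = -⅛ ≈ -0.12500
w(h, b) = 8/7 (w(h, b) = 1/(1 - ⅛) = 1/(7/8) = 8/7)
w(10, E) - 64*(-157) = 8/7 - 64*(-157) = 8/7 + 10048 = 70344/7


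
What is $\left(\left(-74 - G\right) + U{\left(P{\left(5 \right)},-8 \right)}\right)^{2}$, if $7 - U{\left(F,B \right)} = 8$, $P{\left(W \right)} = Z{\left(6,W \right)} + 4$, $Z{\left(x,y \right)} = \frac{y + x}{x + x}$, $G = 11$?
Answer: $7396$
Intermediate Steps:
$Z{\left(x,y \right)} = \frac{x + y}{2 x}$
$P{\left(W \right)} = \frac{9}{2} + \frac{W}{12}$ ($P{\left(W \right)} = \frac{6 + W}{2 \cdot 6} + 4 = \frac{1}{2} \cdot \frac{1}{6} \left(6 + W\right) + 4 = \left(\frac{1}{2} + \frac{W}{12}\right) + 4 = \frac{9}{2} + \frac{W}{12}$)
$U{\left(F,B \right)} = -1$ ($U{\left(F,B \right)} = 7 - 8 = -1$)
$\left(\left(-74 - G\right) + U{\left(P{\left(5 \right)},-8 \right)}\right)^{2} = \left(\left(-74 - 11\right) - 1\right)^{2} = \left(-85 - 1\right)^{2} = \left(-86\right)^{2} = 7396$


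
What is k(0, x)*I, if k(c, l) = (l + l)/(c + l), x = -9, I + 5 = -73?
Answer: -156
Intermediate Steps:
I = -78 (I = -5 - 73 = -78)
k(c, l) = 2*l/(c + l) (k(c, l) = (2*l)/(c + l) = 2*l/(c + l))
k(0, x)*I = (2*(-9)/(0 - 9))*(-78) = (2*(-9)/(-9))*(-78) = (2*(-9)*(-⅑))*(-78) = 2*(-78) = -156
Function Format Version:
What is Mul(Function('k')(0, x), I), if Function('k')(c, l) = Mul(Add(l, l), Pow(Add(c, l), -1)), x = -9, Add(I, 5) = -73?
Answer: -156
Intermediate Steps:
I = -78 (I = Add(-5, -73) = -78)
Function('k')(c, l) = Mul(2, l, Pow(Add(c, l), -1)) (Function('k')(c, l) = Mul(Mul(2, l), Pow(Add(c, l), -1)) = Mul(2, l, Pow(Add(c, l), -1)))
Mul(Function('k')(0, x), I) = Mul(Mul(2, -9, Pow(Add(0, -9), -1)), -78) = Mul(Mul(2, -9, Pow(-9, -1)), -78) = Mul(Mul(2, -9, Rational(-1, 9)), -78) = Mul(2, -78) = -156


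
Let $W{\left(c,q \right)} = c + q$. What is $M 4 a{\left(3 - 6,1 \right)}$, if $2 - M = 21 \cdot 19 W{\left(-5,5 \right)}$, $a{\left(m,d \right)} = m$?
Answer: $-24$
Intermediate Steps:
$M = 2$ ($M = 2 - 21 \cdot 19 \left(-5 + 5\right) = 2 - 399 \cdot 0 = 2 - 0 = 2 + 0 = 2$)
$M 4 a{\left(3 - 6,1 \right)} = 2 \cdot 4 \left(3 - 6\right) = 2 \cdot 4 \left(-3\right) = 2 \left(-12\right) = -24$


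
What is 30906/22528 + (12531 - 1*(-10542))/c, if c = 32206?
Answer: 378786795/181384192 ≈ 2.0883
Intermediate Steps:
30906/22528 + (12531 - 1*(-10542))/c = 30906/22528 + (12531 - 1*(-10542))/32206 = 30906*(1/22528) + (12531 + 10542)*(1/32206) = 15453/11264 + 23073*(1/32206) = 15453/11264 + 23073/32206 = 378786795/181384192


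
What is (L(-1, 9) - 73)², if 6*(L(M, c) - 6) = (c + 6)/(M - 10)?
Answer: 2187441/484 ≈ 4519.5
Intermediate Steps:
L(M, c) = 6 + (6 + c)/(6*(-10 + M)) (L(M, c) = 6 + ((c + 6)/(M - 10))/6 = 6 + ((6 + c)/(-10 + M))/6 = 6 + (6 + c)/(6*(-10 + M)))
(L(-1, 9) - 73)² = ((-354 + 9 + 36*(-1))/(6*(-10 - 1)) - 73)² = ((⅙)*(-354 + 9 - 36)/(-11) - 73)² = ((⅙)*(-1/11)*(-381) - 73)² = (127/22 - 73)² = (-1479/22)² = 2187441/484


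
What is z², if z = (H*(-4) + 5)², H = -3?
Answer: 83521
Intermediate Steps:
z = 289 (z = (-3*(-4) + 5)² = (12 + 5)² = 17² = 289)
z² = 289² = 83521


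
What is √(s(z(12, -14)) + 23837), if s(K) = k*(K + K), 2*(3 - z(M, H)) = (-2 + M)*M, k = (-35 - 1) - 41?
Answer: √32615 ≈ 180.60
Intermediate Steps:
k = -77 (k = -36 - 41 = -77)
z(M, H) = 3 - M*(-2 + M)/2 (z(M, H) = 3 - (-2 + M)*M/2 = 3 - M*(-2 + M)/2)
s(K) = -154*K (s(K) = -77*(K + K) = -154*K)
√(s(z(12, -14)) + 23837) = √(-154*(3 + 12 - ½*12²) + 23837) = √(-154*(3 + 12 - ½*144) + 23837) = √(-154*(3 + 12 - 72) + 23837) = √(-154*(-57) + 23837) = √(8778 + 23837) = √32615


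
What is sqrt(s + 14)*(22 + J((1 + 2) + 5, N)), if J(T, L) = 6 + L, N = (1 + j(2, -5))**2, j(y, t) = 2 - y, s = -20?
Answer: 29*I*sqrt(6) ≈ 71.035*I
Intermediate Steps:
N = 1 (N = (1 + (2 - 1*2))**2 = (1 + (2 - 2))**2 = (1 + 0)**2 = 1**2 = 1)
sqrt(s + 14)*(22 + J((1 + 2) + 5, N)) = sqrt(-20 + 14)*(22 + (6 + 1)) = sqrt(-6)*(22 + 7) = (I*sqrt(6))*29 = 29*I*sqrt(6)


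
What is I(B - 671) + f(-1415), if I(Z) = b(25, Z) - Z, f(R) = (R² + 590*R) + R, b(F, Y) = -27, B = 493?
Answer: 1166111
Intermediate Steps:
f(R) = R² + 591*R
I(Z) = -27 - Z
I(B - 671) + f(-1415) = (-27 - (493 - 671)) - 1415*(591 - 1415) = (-27 - 1*(-178)) - 1415*(-824) = (-27 + 178) + 1165960 = 151 + 1165960 = 1166111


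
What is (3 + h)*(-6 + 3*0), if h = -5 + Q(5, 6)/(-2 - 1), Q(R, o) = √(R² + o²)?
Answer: 12 + 2*√61 ≈ 27.620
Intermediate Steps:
h = -5 - √61/3 (h = -5 + √(5² + 6²)/(-2 - 1) = -5 + √(25 + 36)/(-3) = -5 - √61/3 ≈ -7.6034)
(3 + h)*(-6 + 3*0) = (3 + (-5 - √61/3))*(-6 + 3*0) = (-2 - √61/3)*(-6 + 0) = (-2 - √61/3)*(-6) = 12 + 2*√61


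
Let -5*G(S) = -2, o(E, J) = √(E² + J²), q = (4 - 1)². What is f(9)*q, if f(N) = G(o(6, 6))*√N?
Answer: 54/5 ≈ 10.800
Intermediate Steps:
q = 9 (q = 3² = 9)
G(S) = ⅖ (G(S) = -⅕*(-2) = ⅖)
f(N) = 2*√N/5
f(9)*q = (2*√9/5)*9 = ((⅖)*3)*9 = (6/5)*9 = 54/5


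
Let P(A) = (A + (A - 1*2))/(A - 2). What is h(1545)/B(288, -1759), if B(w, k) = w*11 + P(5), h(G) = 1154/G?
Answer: 577/2449340 ≈ 0.00023557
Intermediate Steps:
P(A) = (-2 + 2*A)/(-2 + A) (P(A) = (A + (A - 2))/(-2 + A) = (A + (-2 + A))/(-2 + A) = (-2 + 2*A)/(-2 + A))
B(w, k) = 8/3 + 11*w (B(w, k) = w*11 + 2*(-1 + 5)/(-2 + 5) = 11*w + 2*4/3 = 11*w + 2*(⅓)*4 = 11*w + 8/3 = 8/3 + 11*w)
h(1545)/B(288, -1759) = (1154/1545)/(8/3 + 11*288) = (1154*(1/1545))/(8/3 + 3168) = 1154/(1545*(9512/3)) = (1154/1545)*(3/9512) = 577/2449340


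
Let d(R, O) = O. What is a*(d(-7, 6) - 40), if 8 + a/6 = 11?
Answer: -612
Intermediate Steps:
a = 18 (a = -48 + 6*11 = -48 + 66 = 18)
a*(d(-7, 6) - 40) = 18*(6 - 40) = 18*(-34) = -612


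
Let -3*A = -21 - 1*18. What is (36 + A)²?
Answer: 2401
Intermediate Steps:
A = 13 (A = -(-21 - 1*18)/3 = -(-21 - 18)/3 = -⅓*(-39) = 13)
(36 + A)² = (36 + 13)² = 49² = 2401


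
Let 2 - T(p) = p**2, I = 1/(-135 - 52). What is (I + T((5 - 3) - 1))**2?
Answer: 34596/34969 ≈ 0.98933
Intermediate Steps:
I = -1/187 (I = 1/(-187) = -1/187 ≈ -0.0053476)
T(p) = 2 - p**2
(I + T((5 - 3) - 1))**2 = (-1/187 + (2 - ((5 - 3) - 1)**2))**2 = (-1/187 + (2 - (2 - 1)**2))**2 = (-1/187 + (2 - 1*1**2))**2 = (-1/187 + (2 - 1*1))**2 = (-1/187 + (2 - 1))**2 = (-1/187 + 1)**2 = (186/187)**2 = 34596/34969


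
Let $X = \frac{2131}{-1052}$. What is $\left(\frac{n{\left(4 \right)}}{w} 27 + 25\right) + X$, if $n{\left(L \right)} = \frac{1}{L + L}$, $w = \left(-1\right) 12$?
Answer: $\frac{190985}{8416} \approx 22.693$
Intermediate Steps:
$w = -12$
$n{\left(L \right)} = \frac{1}{2 L}$
$X = - \frac{2131}{1052}$ ($X = 2131 \left(- \frac{1}{1052}\right) = - \frac{2131}{1052} \approx -2.0257$)
$\left(\frac{n{\left(4 \right)}}{w} 27 + 25\right) + X = \left(\frac{\frac{1}{2} \cdot \frac{1}{4}}{-12} \cdot 27 + 25\right) - \frac{2131}{1052} = \left(\frac{1}{2} \cdot \frac{1}{4} \left(- \frac{1}{12}\right) 27 + 25\right) - \frac{2131}{1052} = \left(\frac{1}{8} \left(- \frac{1}{12}\right) 27 + 25\right) - \frac{2131}{1052} = \left(\left(- \frac{1}{96}\right) 27 + 25\right) - \frac{2131}{1052} = \left(- \frac{9}{32} + 25\right) - \frac{2131}{1052} = \frac{791}{32} - \frac{2131}{1052} = \frac{190985}{8416}$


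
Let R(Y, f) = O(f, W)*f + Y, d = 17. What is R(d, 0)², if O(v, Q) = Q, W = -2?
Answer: 289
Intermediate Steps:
R(Y, f) = Y - 2*f (R(Y, f) = -2*f + Y = Y - 2*f)
R(d, 0)² = (17 - 2*0)² = (17 + 0)² = 17² = 289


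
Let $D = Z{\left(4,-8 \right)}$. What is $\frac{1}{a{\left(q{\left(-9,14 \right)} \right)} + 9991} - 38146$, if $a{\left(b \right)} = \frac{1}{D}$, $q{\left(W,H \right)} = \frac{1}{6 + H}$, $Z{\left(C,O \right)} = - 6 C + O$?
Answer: $- \frac{12195695774}{319711} \approx -38146.0$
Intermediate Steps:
$Z{\left(C,O \right)} = O - 6 C$
$D = -32$ ($D = -8 - 24 = -32$)
$a{\left(b \right)} = - \frac{1}{32}$ ($a{\left(b \right)} = \frac{1}{-32} = - \frac{1}{32}$)
$\frac{1}{a{\left(q{\left(-9,14 \right)} \right)} + 9991} - 38146 = \frac{1}{- \frac{1}{32} + 9991} - 38146 = \frac{1}{\frac{319711}{32}} - 38146 = \frac{32}{319711} - 38146 = - \frac{12195695774}{319711}$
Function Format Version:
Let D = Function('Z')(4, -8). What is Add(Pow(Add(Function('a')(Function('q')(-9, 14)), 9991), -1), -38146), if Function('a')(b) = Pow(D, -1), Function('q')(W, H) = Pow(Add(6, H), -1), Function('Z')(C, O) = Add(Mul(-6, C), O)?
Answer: Rational(-12195695774, 319711) ≈ -38146.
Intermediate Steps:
Function('Z')(C, O) = Add(O, Mul(-6, C))
D = -32 (D = Add(-8, Mul(-6, 4)) = Add(-8, -24) = -32)
Function('a')(b) = Rational(-1, 32) (Function('a')(b) = Pow(-32, -1) = Rational(-1, 32))
Add(Pow(Add(Function('a')(Function('q')(-9, 14)), 9991), -1), -38146) = Add(Pow(Add(Rational(-1, 32), 9991), -1), -38146) = Add(Pow(Rational(319711, 32), -1), -38146) = Add(Rational(32, 319711), -38146) = Rational(-12195695774, 319711)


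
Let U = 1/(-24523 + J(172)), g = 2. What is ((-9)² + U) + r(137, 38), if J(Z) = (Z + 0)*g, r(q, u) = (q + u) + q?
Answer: 9502346/24179 ≈ 393.00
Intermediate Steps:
r(q, u) = u + 2*q
J(Z) = 2*Z (J(Z) = (Z + 0)*2 = Z*2 = 2*Z)
U = -1/24179 (U = 1/(-24523 + 2*172) = 1/(-24523 + 344) = 1/(-24179) = -1/24179 ≈ -4.1358e-5)
((-9)² + U) + r(137, 38) = ((-9)² - 1/24179) + (38 + 2*137) = (81 - 1/24179) + (38 + 274) = 1958498/24179 + 312 = 9502346/24179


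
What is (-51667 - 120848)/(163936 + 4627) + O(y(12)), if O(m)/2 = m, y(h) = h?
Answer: 3872997/168563 ≈ 22.977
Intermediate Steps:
O(m) = 2*m
(-51667 - 120848)/(163936 + 4627) + O(y(12)) = (-51667 - 120848)/(163936 + 4627) + 2*12 = -172515/168563 + 24 = 3872997/168563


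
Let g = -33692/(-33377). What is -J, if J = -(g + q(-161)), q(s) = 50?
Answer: 1702542/33377 ≈ 51.009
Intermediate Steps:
g = 33692/33377 (g = -33692*(-1/33377) = 33692/33377 ≈ 1.0094)
J = -1702542/33377 (J = -(33692/33377 + 50) = -1*1702542/33377 = -1702542/33377 ≈ -51.009)
-J = -1*(-1702542/33377) = 1702542/33377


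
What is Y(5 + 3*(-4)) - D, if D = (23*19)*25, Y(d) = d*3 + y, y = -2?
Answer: -10948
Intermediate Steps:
Y(d) = -2 + 3*d (Y(d) = d*3 - 2 = 3*d - 2 = -2 + 3*d)
D = 10925 (D = 437*25 = 10925)
Y(5 + 3*(-4)) - D = (-2 + 3*(5 + 3*(-4))) - 1*10925 = (-2 + 3*(5 - 12)) - 10925 = (-2 + 3*(-7)) - 10925 = (-2 - 21) - 10925 = -23 - 10925 = -10948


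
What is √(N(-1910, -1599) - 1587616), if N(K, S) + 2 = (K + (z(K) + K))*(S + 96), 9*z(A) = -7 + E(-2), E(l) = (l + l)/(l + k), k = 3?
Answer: √4155679 ≈ 2038.5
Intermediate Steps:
E(l) = 2*l/(3 + l) (E(l) = (l + l)/(l + 3) = (2*l)/(3 + l) = 2*l/(3 + l))
z(A) = -11/9 (z(A) = (-7 + 2*(-2)/(3 - 2))/9 = (-7 + 2*(-2)/1)/9 = (-7 + 2*(-2)*1)/9 = (-7 - 4)/9 = (⅑)*(-11) = -11/9)
N(K, S) = -2 + (96 + S)*(-11/9 + 2*K) (N(K, S) = -2 + (K + (-11/9 + K))*(S + 96) = -2 + (-11/9 + 2*K)*(96 + S) = -2 + (96 + S)*(-11/9 + 2*K))
√(N(-1910, -1599) - 1587616) = √((-358/3 + 192*(-1910) - 11/9*(-1599) + 2*(-1910)*(-1599)) - 1587616) = √((-358/3 - 366720 + 5863/3 + 6108180) - 1587616) = √(5743295 - 1587616) = √4155679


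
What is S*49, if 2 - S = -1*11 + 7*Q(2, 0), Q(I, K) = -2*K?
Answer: 637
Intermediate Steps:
S = 13 (S = 2 - (-1*11 + 7*(-2*0)) = 2 - (-11 + 7*0) = 2 - (-11 + 0) = 2 - 1*(-11) = 2 + 11 = 13)
S*49 = 13*49 = 637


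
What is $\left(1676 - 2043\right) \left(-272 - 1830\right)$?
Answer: $771434$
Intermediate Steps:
$\left(1676 - 2043\right) \left(-272 - 1830\right) = \left(-367\right) \left(-2102\right) = 771434$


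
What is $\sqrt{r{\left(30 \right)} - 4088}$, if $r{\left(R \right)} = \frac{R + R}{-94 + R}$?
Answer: $\frac{i \sqrt{65423}}{4} \approx 63.945 i$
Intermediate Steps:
$r{\left(R \right)} = \frac{2 R}{-94 + R}$
$\sqrt{r{\left(30 \right)} - 4088} = \sqrt{2 \cdot 30 \frac{1}{-94 + 30} - 4088} = \sqrt{2 \cdot 30 \frac{1}{-64} - 4088} = \sqrt{2 \cdot 30 \left(- \frac{1}{64}\right) - 4088} = \sqrt{- \frac{15}{16} - 4088} = \sqrt{- \frac{65423}{16}} = \frac{i \sqrt{65423}}{4}$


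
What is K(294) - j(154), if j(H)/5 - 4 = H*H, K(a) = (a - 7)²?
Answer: -36231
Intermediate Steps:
K(a) = (-7 + a)²
j(H) = 20 + 5*H² (j(H) = 20 + 5*(H*H) = 20 + 5*H²)
K(294) - j(154) = (-7 + 294)² - (20 + 5*154²) = 287² - (20 + 5*23716) = 82369 - (20 + 118580) = 82369 - 1*118600 = 82369 - 118600 = -36231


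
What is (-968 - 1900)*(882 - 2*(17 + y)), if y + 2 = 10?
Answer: -2386176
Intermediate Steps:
y = 8 (y = -2 + 10 = 8)
(-968 - 1900)*(882 - 2*(17 + y)) = (-968 - 1900)*(882 - 2*(17 + 8)) = -2868*(882 - 2*25) = -2868*(882 - 50) = -2868*832 = -2386176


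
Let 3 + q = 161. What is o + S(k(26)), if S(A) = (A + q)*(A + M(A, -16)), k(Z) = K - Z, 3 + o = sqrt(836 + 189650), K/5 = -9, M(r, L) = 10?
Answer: -5310 + sqrt(190486) ≈ -4873.6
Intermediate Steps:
K = -45 (K = 5*(-9) = -45)
q = 158 (q = -3 + 161 = 158)
o = -3 + sqrt(190486) (o = -3 + sqrt(836 + 189650) = -3 + sqrt(190486) ≈ 433.45)
k(Z) = -45 - Z
S(A) = (10 + A)*(158 + A) (S(A) = (A + 158)*(A + 10) = (158 + A)*(10 + A) = (10 + A)*(158 + A))
o + S(k(26)) = (-3 + sqrt(190486)) + (1580 + (-45 - 1*26)**2 + 168*(-45 - 1*26)) = (-3 + sqrt(190486)) + (1580 + (-45 - 26)**2 + 168*(-45 - 26)) = (-3 + sqrt(190486)) + (1580 + (-71)**2 + 168*(-71)) = (-3 + sqrt(190486)) + (1580 + 5041 - 11928) = (-3 + sqrt(190486)) - 5307 = -5310 + sqrt(190486)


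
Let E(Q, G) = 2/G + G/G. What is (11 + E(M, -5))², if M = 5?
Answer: 3364/25 ≈ 134.56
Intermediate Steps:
E(Q, G) = 1 + 2/G (E(Q, G) = 2/G + 1 = 1 + 2/G)
(11 + E(M, -5))² = (11 + (2 - 5)/(-5))² = (11 - ⅕*(-3))² = (11 + ⅗)² = (58/5)² = 3364/25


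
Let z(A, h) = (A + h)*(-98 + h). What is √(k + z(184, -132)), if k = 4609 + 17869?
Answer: √10518 ≈ 102.56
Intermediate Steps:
z(A, h) = (-98 + h)*(A + h)
k = 22478
√(k + z(184, -132)) = √(22478 + ((-132)² - 98*184 - 98*(-132) + 184*(-132))) = √(22478 + (17424 - 18032 + 12936 - 24288)) = √(22478 - 11960) = √10518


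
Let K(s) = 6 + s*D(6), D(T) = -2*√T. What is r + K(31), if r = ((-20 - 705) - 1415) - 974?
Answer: -3108 - 62*√6 ≈ -3259.9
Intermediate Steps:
r = -3114 (r = (-725 - 1415) - 974 = -2140 - 974 = -3114)
K(s) = 6 - 2*s*√6 (K(s) = 6 + s*(-2*√6) = 6 - 2*s*√6)
r + K(31) = -3114 + (6 - 2*31*√6) = -3114 + (6 - 62*√6) = -3108 - 62*√6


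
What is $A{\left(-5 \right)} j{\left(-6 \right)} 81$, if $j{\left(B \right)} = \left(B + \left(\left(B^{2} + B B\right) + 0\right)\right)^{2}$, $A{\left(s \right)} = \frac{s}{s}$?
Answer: $352836$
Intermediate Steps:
$A{\left(s \right)} = 1$
$j{\left(B \right)} = \left(B + 2 B^{2}\right)^{2}$ ($j{\left(B \right)} = \left(B + \left(\left(B^{2} + B^{2}\right) + 0\right)\right)^{2} = \left(B + \left(2 B^{2} + 0\right)\right)^{2} = \left(B + 2 B^{2}\right)^{2}$)
$A{\left(-5 \right)} j{\left(-6 \right)} 81 = 1 \left(-6\right)^{2} \left(1 + 2 \left(-6\right)\right)^{2} \cdot 81 = 1 \cdot 36 \left(1 - 12\right)^{2} \cdot 81 = 1 \cdot 36 \left(-11\right)^{2} \cdot 81 = 1 \cdot 36 \cdot 121 \cdot 81 = 1 \cdot 4356 \cdot 81 = 4356 \cdot 81 = 352836$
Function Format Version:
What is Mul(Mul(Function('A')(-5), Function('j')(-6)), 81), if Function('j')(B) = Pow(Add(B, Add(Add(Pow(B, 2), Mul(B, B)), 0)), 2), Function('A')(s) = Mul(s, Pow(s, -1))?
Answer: 352836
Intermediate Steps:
Function('A')(s) = 1
Function('j')(B) = Pow(Add(B, Mul(2, Pow(B, 2))), 2) (Function('j')(B) = Pow(Add(B, Add(Add(Pow(B, 2), Pow(B, 2)), 0)), 2) = Pow(Add(B, Add(Mul(2, Pow(B, 2)), 0)), 2) = Pow(Add(B, Mul(2, Pow(B, 2))), 2))
Mul(Mul(Function('A')(-5), Function('j')(-6)), 81) = Mul(Mul(1, Mul(Pow(-6, 2), Pow(Add(1, Mul(2, -6)), 2))), 81) = Mul(Mul(1, Mul(36, Pow(Add(1, -12), 2))), 81) = Mul(Mul(1, Mul(36, Pow(-11, 2))), 81) = Mul(Mul(1, Mul(36, 121)), 81) = Mul(Mul(1, 4356), 81) = Mul(4356, 81) = 352836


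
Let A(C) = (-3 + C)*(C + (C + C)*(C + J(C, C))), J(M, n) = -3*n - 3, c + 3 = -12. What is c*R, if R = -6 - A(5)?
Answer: -3660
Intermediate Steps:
c = -15 (c = -3 - 12 = -15)
J(M, n) = -3 - 3*n
A(C) = (-3 + C)*(C + 2*C*(-3 - 2*C)) (A(C) = (-3 + C)*(C + (C + C)*(C + (-3 - 3*C))) = (-3 + C)*(C + (2*C)*(-3 - 2*C)) = (-3 + C)*(C + 2*C*(-3 - 2*C)))
R = 244 (R = -6 - 5*(15 - 4*5² + 7*5) = -6 - 5*(15 - 4*25 + 35) = -6 - 5*(15 - 100 + 35) = -6 - 5*(-50) = -6 - 1*(-250) = -6 + 250 = 244)
c*R = -15*244 = -3660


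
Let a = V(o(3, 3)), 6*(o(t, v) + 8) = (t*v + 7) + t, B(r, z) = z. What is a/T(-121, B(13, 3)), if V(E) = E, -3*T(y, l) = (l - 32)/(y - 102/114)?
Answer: 1158/19 ≈ 60.947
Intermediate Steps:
T(y, l) = -(-32 + l)/(3*(-17/19 + y)) (T(y, l) = -(l - 32)/(3*(y - 102/114)) = -(-32 + l)/(3*(y - 102*1/114)) = -(-32 + l)/(3*(y - 17/19)) = -(-32 + l)/(3*(-17/19 + y)))
o(t, v) = -41/6 + t/6 + t*v/6 (o(t, v) = -8 + ((t*v + 7) + t)/6 = -8 + ((7 + t*v) + t)/6 = -8 + (7 + t + t*v)/6 = -8 + (7/6 + t/6 + t*v/6) = -41/6 + t/6 + t*v/6)
a = -29/6 (a = -41/6 + (⅙)*3 + (⅙)*3*3 = -41/6 + ½ + 3/2 = -29/6 ≈ -4.8333)
a/T(-121, B(13, 3)) = -29*3*(-17 + 19*(-121))/(19*(32 - 1*3))/6 = -29*3*(-17 - 2299)/(19*(32 - 3))/6 = -29/(6*((19/3)*29/(-2316))) = -29/(6*((19/3)*(-1/2316)*29)) = -29/(6*(-551/6948)) = -29/6*(-6948/551) = 1158/19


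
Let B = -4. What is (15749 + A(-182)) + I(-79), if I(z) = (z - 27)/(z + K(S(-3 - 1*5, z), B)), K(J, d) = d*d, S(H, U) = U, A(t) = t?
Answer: 980827/63 ≈ 15569.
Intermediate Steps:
K(J, d) = d²
I(z) = (-27 + z)/(16 + z) (I(z) = (z - 27)/(z + (-4)²) = (-27 + z)/(z + 16) = (-27 + z)/(16 + z))
(15749 + A(-182)) + I(-79) = (15749 - 182) + (-27 - 79)/(16 - 79) = 15567 - 106/(-63) = 15567 - 1/63*(-106) = 15567 + 106/63 = 980827/63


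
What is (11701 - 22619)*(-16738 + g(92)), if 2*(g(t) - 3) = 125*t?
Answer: 119934230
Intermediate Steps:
g(t) = 3 + 125*t/2 (g(t) = 3 + (125*t)/2 = 3 + 125*t/2)
(11701 - 22619)*(-16738 + g(92)) = (11701 - 22619)*(-16738 + (3 + (125/2)*92)) = -10918*(-16738 + (3 + 5750)) = -10918*(-16738 + 5753) = -10918*(-10985) = 119934230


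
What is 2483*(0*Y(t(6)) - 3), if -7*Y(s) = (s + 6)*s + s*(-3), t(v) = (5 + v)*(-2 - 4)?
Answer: -7449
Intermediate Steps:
t(v) = -30 - 6*v (t(v) = (5 + v)*(-6) = -30 - 6*v)
Y(s) = 3*s/7 - s*(6 + s)/7 (Y(s) = -((s + 6)*s + s*(-3))/7 = -((6 + s)*s - 3*s)/7 = -(s*(6 + s) - 3*s)/7 = -(-3*s + s*(6 + s))/7 = 3*s/7 - s*(6 + s)/7)
2483*(0*Y(t(6)) - 3) = 2483*(0*(-(-30 - 6*6)*(3 + (-30 - 6*6))/7) - 3) = 2483*(0*(-(-30 - 36)*(3 + (-30 - 36))/7) - 3) = 2483*(0*(-1/7*(-66)*(3 - 66)) - 3) = 2483*(0*(-1/7*(-66)*(-63)) - 3) = 2483*(0*(-594) - 3) = 2483*(0 - 3) = 2483*(-3) = -7449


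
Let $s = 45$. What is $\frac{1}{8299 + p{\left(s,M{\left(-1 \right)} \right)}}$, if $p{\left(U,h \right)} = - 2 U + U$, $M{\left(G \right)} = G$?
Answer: $\frac{1}{8254} \approx 0.00012115$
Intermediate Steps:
$p{\left(U,h \right)} = - U$
$\frac{1}{8299 + p{\left(s,M{\left(-1 \right)} \right)}} = \frac{1}{8299 - 45} = \frac{1}{8254}$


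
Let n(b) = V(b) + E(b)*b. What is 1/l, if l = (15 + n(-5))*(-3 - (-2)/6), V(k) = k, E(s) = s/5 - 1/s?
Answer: -3/112 ≈ -0.026786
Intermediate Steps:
E(s) = -1/s + s/5 (E(s) = s*(⅕) - 1/s = s/5 - 1/s = -1/s + s/5)
n(b) = b + b*(-1/b + b/5) (n(b) = b + (-1/b + b/5)*b = b + b*(-1/b + b/5))
l = -112/3 (l = (15 + (-1 - 5 + (⅕)*(-5)²))*(-3 - (-2)/6) = (15 + (-1 - 5 + (⅕)*25))*(-3 - (-2)/6) = (15 + (-1 - 5 + 5))*(-3 - 1*(-⅓)) = (15 - 1)*(-3 + ⅓) = 14*(-8/3) = -112/3 ≈ -37.333)
1/l = 1/(-112/3) = -3/112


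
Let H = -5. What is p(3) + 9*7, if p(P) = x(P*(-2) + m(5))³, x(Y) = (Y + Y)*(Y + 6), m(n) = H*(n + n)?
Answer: 175616000063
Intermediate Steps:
m(n) = -10*n (m(n) = -5*(n + n) = -10*n)
x(Y) = 2*Y*(6 + Y) (x(Y) = (2*Y)*(6 + Y) = 2*Y*(6 + Y))
p(P) = 8*(-50 - 2*P)³*(-44 - 2*P)³ (p(P) = (2*(P*(-2) - 10*5)*(6 + (P*(-2) - 10*5)))³ = (2*(-2*P - 50)*(6 + (-2*P - 50)))³ = (2*(-50 - 2*P)*(6 + (-50 - 2*P)))³ = (2*(-50 - 2*P)*(-44 - 2*P))³ = 8*(-50 - 2*P)³*(-44 - 2*P)³)
p(3) + 9*7 = 512*(22 + 3)³*(25 + 3)³ + 9*7 = 512*25³*28³ + 63 = 512*15625*21952 + 63 = 175616000000 + 63 = 175616000063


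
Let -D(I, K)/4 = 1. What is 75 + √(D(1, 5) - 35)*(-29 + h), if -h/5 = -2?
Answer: 75 - 19*I*√39 ≈ 75.0 - 118.65*I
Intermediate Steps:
h = 10 (h = -5*(-2) = 10)
D(I, K) = -4 (D(I, K) = -4*1 = -4)
75 + √(D(1, 5) - 35)*(-29 + h) = 75 + √(-4 - 35)*(-29 + 10) = 75 + √(-39)*(-19) = 75 + (I*√39)*(-19) = 75 - 19*I*√39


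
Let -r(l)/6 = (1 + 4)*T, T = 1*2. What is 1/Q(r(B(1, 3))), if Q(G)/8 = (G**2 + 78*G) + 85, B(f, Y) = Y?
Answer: -1/7960 ≈ -0.00012563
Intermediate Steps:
T = 2
r(l) = -60 (r(l) = -6*(1 + 4)*2 = -30*2 = -6*10 = -60)
Q(G) = 680 + 8*G**2 + 624*G (Q(G) = 8*((G**2 + 78*G) + 85) = 8*(85 + G**2 + 78*G) = 680 + 8*G**2 + 624*G)
1/Q(r(B(1, 3))) = 1/(680 + 8*(-60)**2 + 624*(-60)) = 1/(680 + 8*3600 - 37440) = 1/(680 + 28800 - 37440) = 1/(-7960) = -1/7960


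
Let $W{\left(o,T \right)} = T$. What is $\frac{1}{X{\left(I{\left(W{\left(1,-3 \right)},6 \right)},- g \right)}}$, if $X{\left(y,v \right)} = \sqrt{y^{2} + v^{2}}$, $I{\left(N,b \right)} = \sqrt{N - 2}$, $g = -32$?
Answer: $\frac{\sqrt{1019}}{1019} \approx 0.031327$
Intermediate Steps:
$I{\left(N,b \right)} = \sqrt{-2 + N}$
$X{\left(y,v \right)} = \sqrt{v^{2} + y^{2}}$
$\frac{1}{X{\left(I{\left(W{\left(1,-3 \right)},6 \right)},- g \right)}} = \frac{1}{\sqrt{\left(\left(-1\right) \left(-32\right)\right)^{2} + \left(\sqrt{-2 - 3}\right)^{2}}} = \frac{1}{\sqrt{32^{2} + \left(\sqrt{-5}\right)^{2}}} = \frac{1}{\sqrt{1024 + \left(i \sqrt{5}\right)^{2}}} = \frac{1}{\sqrt{1024 - 5}} = \frac{1}{\sqrt{1019}} = \frac{\sqrt{1019}}{1019}$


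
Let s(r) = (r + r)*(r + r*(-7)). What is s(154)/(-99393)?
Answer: 13552/4733 ≈ 2.8633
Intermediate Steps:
s(r) = -12*r**2 (s(r) = (2*r)*(r - 7*r) = (2*r)*(-6*r) = -12*r**2)
s(154)/(-99393) = -12*154**2/(-99393) = -12*23716*(-1/99393) = -284592*(-1/99393) = 13552/4733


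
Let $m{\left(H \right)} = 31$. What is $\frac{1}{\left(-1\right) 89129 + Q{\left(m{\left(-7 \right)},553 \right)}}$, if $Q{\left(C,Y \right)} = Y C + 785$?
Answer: $- \frac{1}{71201} \approx -1.4045 \cdot 10^{-5}$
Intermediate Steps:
$Q{\left(C,Y \right)} = 785 + C Y$ ($Q{\left(C,Y \right)} = C Y + 785 = 785 + C Y$)
$\frac{1}{\left(-1\right) 89129 + Q{\left(m{\left(-7 \right)},553 \right)}} = \frac{1}{\left(-1\right) 89129 + \left(785 + 31 \cdot 553\right)} = \frac{1}{-89129 + \left(785 + 17143\right)} = \frac{1}{-89129 + 17928} = \frac{1}{-71201} = - \frac{1}{71201}$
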